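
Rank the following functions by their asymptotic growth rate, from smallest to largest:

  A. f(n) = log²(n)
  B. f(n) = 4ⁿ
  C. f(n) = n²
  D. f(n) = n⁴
A < C < D < B

Comparing growth rates:
A = log²(n) is O(log² n)
C = n² is O(n²)
D = n⁴ is O(n⁴)
B = 4ⁿ is O(4ⁿ)

Therefore, the order from slowest to fastest is: A < C < D < B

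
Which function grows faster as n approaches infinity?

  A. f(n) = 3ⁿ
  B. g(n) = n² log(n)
A

f(n) = 3ⁿ is O(3ⁿ), while g(n) = n² log(n) is O(n² log n).
Since O(3ⁿ) grows faster than O(n² log n), f(n) dominates.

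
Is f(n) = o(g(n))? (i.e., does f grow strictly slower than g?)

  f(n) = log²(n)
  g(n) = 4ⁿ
True

f(n) = log²(n) is O(log² n), and g(n) = 4ⁿ is O(4ⁿ).
Since O(log² n) grows strictly slower than O(4ⁿ), f(n) = o(g(n)) is true.
This means lim(n→∞) f(n)/g(n) = 0.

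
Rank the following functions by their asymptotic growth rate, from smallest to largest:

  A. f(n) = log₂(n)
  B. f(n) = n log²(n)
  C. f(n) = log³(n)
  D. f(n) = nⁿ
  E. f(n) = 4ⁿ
A < C < B < E < D

Comparing growth rates:
A = log₂(n) is O(log n)
C = log³(n) is O(log³ n)
B = n log²(n) is O(n log² n)
E = 4ⁿ is O(4ⁿ)
D = nⁿ is O(nⁿ)

Therefore, the order from slowest to fastest is: A < C < B < E < D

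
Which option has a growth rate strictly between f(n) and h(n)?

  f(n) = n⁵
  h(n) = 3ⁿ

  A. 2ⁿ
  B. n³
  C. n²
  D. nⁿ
A

We need g(n) with n⁵ = o(g(n)) and g(n) = o(3ⁿ), i.e. O(n⁵) ≺ g ≺ O(3ⁿ).
Check each option:
  A. 2ⁿ — O(2ⁿ) is strictly between O(n⁵) and O(3ⁿ) ✓
  B. n³ — O(n³) does not grow strictly faster than f(n)
  C. n² — O(n²) does not grow strictly faster than f(n)
  D. nⁿ — O(nⁿ) does not grow strictly slower than h(n)

Only option A (2ⁿ) lies strictly between.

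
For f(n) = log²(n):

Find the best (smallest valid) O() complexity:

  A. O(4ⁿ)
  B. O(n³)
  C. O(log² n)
C

f(n) = log²(n) is O(log² n).
All listed options are valid Big-O bounds (upper bounds),
but O(log² n) is the tightest (smallest valid bound).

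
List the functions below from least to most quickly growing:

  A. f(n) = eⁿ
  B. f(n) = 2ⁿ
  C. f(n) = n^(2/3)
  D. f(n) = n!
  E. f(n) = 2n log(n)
C < E < B < A < D

Comparing growth rates:
C = n^(2/3) is O(n^(2/3))
E = 2n log(n) is O(n log n)
B = 2ⁿ is O(2ⁿ)
A = eⁿ is O(eⁿ)
D = n! is O(n!)

Therefore, the order from slowest to fastest is: C < E < B < A < D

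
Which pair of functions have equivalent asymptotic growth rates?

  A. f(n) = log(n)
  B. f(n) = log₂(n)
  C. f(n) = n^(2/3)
A and B

Examining each function:
  A. log(n) is O(log n)
  B. log₂(n) is O(log n)
  C. n^(2/3) is O(n^(2/3))

Functions A and B both have the same complexity class.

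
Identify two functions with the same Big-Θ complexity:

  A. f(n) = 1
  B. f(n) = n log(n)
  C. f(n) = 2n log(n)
B and C

Examining each function:
  A. 1 is O(1)
  B. n log(n) is O(n log n)
  C. 2n log(n) is O(n log n)

Functions B and C both have the same complexity class.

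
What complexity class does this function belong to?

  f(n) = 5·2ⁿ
O(2ⁿ)

The dominant term in 5·2ⁿ is 5·2ⁿ, which is Θ(2ⁿ).
Constants are absorbed, so the tightest bound is O(2ⁿ).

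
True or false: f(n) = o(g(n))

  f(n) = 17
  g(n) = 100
False

f(n) = 17 is O(1), and g(n) = 100 is O(1).
Since they have the same growth rate, f(n) = o(g(n)) is false.
(f = o(g) requires f to grow strictly slower, not equal.)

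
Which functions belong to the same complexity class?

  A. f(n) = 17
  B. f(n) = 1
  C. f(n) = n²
A and B

Examining each function:
  A. 17 is O(1)
  B. 1 is O(1)
  C. n² is O(n²)

Functions A and B both have the same complexity class.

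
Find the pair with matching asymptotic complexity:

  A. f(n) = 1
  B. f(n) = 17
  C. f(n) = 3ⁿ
A and B

Examining each function:
  A. 1 is O(1)
  B. 17 is O(1)
  C. 3ⁿ is O(3ⁿ)

Functions A and B both have the same complexity class.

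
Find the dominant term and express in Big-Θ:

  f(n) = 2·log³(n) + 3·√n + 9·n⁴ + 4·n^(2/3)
Θ(n⁴)

Order the terms by growth rate: 2·log³(n) ≺ 3·√n ≺ 4·n^(2/3) ≺ 9·n⁴.
The fastest-growing term 9·n⁴ dominates as n → ∞; dropping its constant factor gives Θ(n⁴).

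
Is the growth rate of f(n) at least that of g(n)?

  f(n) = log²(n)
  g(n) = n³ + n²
False

f(n) = log²(n) is O(log² n), and g(n) = n³ + n² is O(n³).
Since O(log² n) grows slower than O(n³), f(n) = Ω(g(n)) is false.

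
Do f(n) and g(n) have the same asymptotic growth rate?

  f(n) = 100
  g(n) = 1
True

f(n) = 100 and g(n) = 1 are both O(1).
Since they have the same asymptotic growth rate, f(n) = Θ(g(n)) is true.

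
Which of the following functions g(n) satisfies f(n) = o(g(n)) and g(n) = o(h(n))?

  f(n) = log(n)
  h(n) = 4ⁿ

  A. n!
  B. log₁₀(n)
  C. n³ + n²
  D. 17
C

We need g(n) with log(n) = o(g(n)) and g(n) = o(4ⁿ), i.e. O(log n) ≺ g ≺ O(4ⁿ).
Check each option:
  A. n! — O(n!) does not grow strictly slower than h(n)
  B. log₁₀(n) — O(log n) does not grow strictly faster than f(n)
  C. n³ + n² — O(n³) is strictly between O(log n) and O(4ⁿ) ✓
  D. 17 — O(1) does not grow strictly faster than f(n)

Only option C (n³ + n²) lies strictly between.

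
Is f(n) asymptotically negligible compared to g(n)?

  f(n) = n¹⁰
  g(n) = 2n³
False

f(n) = n¹⁰ is O(n¹⁰), and g(n) = 2n³ is O(n³).
Since O(n¹⁰) grows faster than or equal to O(n³), f(n) = o(g(n)) is false.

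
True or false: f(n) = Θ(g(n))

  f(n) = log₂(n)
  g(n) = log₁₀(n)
True

f(n) = log₂(n) and g(n) = log₁₀(n) are both O(log n).
Since they have the same asymptotic growth rate, f(n) = Θ(g(n)) is true.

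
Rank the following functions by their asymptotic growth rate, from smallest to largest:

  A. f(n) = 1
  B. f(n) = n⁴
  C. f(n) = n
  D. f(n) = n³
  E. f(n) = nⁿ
A < C < D < B < E

Comparing growth rates:
A = 1 is O(1)
C = n is O(n)
D = n³ is O(n³)
B = n⁴ is O(n⁴)
E = nⁿ is O(nⁿ)

Therefore, the order from slowest to fastest is: A < C < D < B < E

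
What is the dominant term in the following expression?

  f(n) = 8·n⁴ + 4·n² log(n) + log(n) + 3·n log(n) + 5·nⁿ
5·nⁿ

Looking at each term:
  - 8·n⁴ is O(n⁴)
  - 4·n² log(n) is O(n² log n)
  - log(n) is O(log n)
  - 3·n log(n) is O(n log n)
  - 5·nⁿ is O(nⁿ)

The term 5·nⁿ (O(nⁿ)) grows fastest and dominates all others.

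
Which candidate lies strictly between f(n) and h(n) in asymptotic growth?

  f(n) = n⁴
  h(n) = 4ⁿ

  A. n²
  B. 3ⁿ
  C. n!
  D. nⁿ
B

We need g(n) with n⁴ = o(g(n)) and g(n) = o(4ⁿ), i.e. O(n⁴) ≺ g ≺ O(4ⁿ).
Check each option:
  A. n² — O(n²) does not grow strictly faster than f(n)
  B. 3ⁿ — O(3ⁿ) is strictly between O(n⁴) and O(4ⁿ) ✓
  C. n! — O(n!) does not grow strictly slower than h(n)
  D. nⁿ — O(nⁿ) does not grow strictly slower than h(n)

Only option B (3ⁿ) lies strictly between.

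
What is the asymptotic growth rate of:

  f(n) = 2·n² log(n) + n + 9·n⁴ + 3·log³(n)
Θ(n⁴)

Order the terms by growth rate: 3·log³(n) ≺ n ≺ 2·n² log(n) ≺ 9·n⁴.
The fastest-growing term 9·n⁴ dominates as n → ∞; dropping its constant factor gives Θ(n⁴).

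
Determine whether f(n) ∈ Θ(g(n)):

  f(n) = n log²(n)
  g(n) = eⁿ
False

f(n) = n log²(n) is O(n log² n), and g(n) = eⁿ is O(eⁿ).
Since they have different growth rates, f(n) = Θ(g(n)) is false.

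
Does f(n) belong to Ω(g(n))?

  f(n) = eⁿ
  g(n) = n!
False

f(n) = eⁿ is O(eⁿ), and g(n) = n! is O(n!).
Since O(eⁿ) grows slower than O(n!), f(n) = Ω(g(n)) is false.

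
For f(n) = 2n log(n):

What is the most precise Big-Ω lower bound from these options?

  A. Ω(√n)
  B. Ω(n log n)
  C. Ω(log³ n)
B

f(n) = 2n log(n) is Ω(n log n).
All listed options are valid Big-Ω bounds (lower bounds),
but Ω(n log n) is the tightest (largest valid bound).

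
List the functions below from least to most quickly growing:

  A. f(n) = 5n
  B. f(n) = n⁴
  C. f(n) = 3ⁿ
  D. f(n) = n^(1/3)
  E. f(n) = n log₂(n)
D < A < E < B < C

Comparing growth rates:
D = n^(1/3) is O(n^(1/3))
A = 5n is O(n)
E = n log₂(n) is O(n log n)
B = n⁴ is O(n⁴)
C = 3ⁿ is O(3ⁿ)

Therefore, the order from slowest to fastest is: D < A < E < B < C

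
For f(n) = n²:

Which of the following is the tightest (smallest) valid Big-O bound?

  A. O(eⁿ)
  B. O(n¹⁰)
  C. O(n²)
C

f(n) = n² is O(n²).
All listed options are valid Big-O bounds (upper bounds),
but O(n²) is the tightest (smallest valid bound).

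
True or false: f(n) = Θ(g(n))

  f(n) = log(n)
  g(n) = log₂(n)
True

f(n) = log(n) and g(n) = log₂(n) are both O(log n).
Since they have the same asymptotic growth rate, f(n) = Θ(g(n)) is true.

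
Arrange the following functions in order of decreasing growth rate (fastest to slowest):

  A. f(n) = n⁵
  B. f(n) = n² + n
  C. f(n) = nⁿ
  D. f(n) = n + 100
C > A > B > D

Comparing growth rates:
C = nⁿ is O(nⁿ)
A = n⁵ is O(n⁵)
B = n² + n is O(n²)
D = n + 100 is O(n)

Therefore, the order from fastest to slowest is: C > A > B > D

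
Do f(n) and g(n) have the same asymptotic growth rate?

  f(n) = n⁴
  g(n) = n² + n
False

f(n) = n⁴ is O(n⁴), and g(n) = n² + n is O(n²).
Since they have different growth rates, f(n) = Θ(g(n)) is false.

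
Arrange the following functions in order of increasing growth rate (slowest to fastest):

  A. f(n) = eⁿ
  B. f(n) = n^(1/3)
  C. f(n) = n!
B < A < C

Comparing growth rates:
B = n^(1/3) is O(n^(1/3))
A = eⁿ is O(eⁿ)
C = n! is O(n!)

Therefore, the order from slowest to fastest is: B < A < C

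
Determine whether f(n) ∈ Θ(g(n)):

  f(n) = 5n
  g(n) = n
True

f(n) = 5n and g(n) = n are both O(n).
Since they have the same asymptotic growth rate, f(n) = Θ(g(n)) is true.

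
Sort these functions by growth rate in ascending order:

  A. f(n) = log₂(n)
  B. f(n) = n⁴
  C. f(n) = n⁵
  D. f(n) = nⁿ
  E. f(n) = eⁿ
A < B < C < E < D

Comparing growth rates:
A = log₂(n) is O(log n)
B = n⁴ is O(n⁴)
C = n⁵ is O(n⁵)
E = eⁿ is O(eⁿ)
D = nⁿ is O(nⁿ)

Therefore, the order from slowest to fastest is: A < B < C < E < D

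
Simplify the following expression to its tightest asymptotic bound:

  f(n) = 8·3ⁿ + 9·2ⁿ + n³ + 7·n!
Θ(n!)

Order the terms by growth rate: n³ ≺ 9·2ⁿ ≺ 8·3ⁿ ≺ 7·n!.
The fastest-growing term 7·n! dominates as n → ∞; dropping its constant factor gives Θ(n!).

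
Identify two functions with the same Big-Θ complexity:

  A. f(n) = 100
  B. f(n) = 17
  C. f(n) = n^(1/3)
A and B

Examining each function:
  A. 100 is O(1)
  B. 17 is O(1)
  C. n^(1/3) is O(n^(1/3))

Functions A and B both have the same complexity class.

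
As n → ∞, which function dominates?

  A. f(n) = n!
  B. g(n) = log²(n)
A

f(n) = n! is O(n!), while g(n) = log²(n) is O(log² n).
Since O(n!) grows faster than O(log² n), f(n) dominates.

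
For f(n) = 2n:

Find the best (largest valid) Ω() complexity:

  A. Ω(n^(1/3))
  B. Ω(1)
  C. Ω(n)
C

f(n) = 2n is Ω(n).
All listed options are valid Big-Ω bounds (lower bounds),
but Ω(n) is the tightest (largest valid bound).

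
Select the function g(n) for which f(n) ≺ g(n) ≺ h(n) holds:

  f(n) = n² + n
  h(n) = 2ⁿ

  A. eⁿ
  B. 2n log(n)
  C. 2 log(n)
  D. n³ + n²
D

We need g(n) with n² + n = o(g(n)) and g(n) = o(2ⁿ), i.e. O(n²) ≺ g ≺ O(2ⁿ).
Check each option:
  A. eⁿ — O(eⁿ) does not grow strictly slower than h(n)
  B. 2n log(n) — O(n log n) does not grow strictly faster than f(n)
  C. 2 log(n) — O(log n) does not grow strictly faster than f(n)
  D. n³ + n² — O(n³) is strictly between O(n²) and O(2ⁿ) ✓

Only option D (n³ + n²) lies strictly between.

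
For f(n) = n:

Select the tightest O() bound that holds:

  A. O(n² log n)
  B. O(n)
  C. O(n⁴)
B

f(n) = n is O(n).
All listed options are valid Big-O bounds (upper bounds),
but O(n) is the tightest (smallest valid bound).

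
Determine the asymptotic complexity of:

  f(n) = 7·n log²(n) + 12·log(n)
O(n log² n)

The dominant term in 7·n log²(n) + 12·log(n) is 7·n log²(n), which is Θ(n log² n).
Lower-order terms (12·log(n)) are asymptotically negligible.
Constants are absorbed, so the tightest bound is O(n log² n).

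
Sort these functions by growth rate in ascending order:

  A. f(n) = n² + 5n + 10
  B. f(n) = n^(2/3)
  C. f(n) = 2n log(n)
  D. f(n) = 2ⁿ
B < C < A < D

Comparing growth rates:
B = n^(2/3) is O(n^(2/3))
C = 2n log(n) is O(n log n)
A = n² + 5n + 10 is O(n²)
D = 2ⁿ is O(2ⁿ)

Therefore, the order from slowest to fastest is: B < C < A < D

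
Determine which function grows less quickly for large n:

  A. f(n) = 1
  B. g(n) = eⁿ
A

f(n) = 1 is O(1), while g(n) = eⁿ is O(eⁿ).
Since O(1) grows slower than O(eⁿ), f(n) is dominated.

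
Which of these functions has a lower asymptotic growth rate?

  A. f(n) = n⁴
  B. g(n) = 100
B

f(n) = n⁴ is O(n⁴), while g(n) = 100 is O(1).
Since O(1) grows slower than O(n⁴), g(n) is dominated.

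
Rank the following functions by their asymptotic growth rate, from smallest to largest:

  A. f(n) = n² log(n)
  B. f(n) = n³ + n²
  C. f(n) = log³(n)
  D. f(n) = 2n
C < D < A < B

Comparing growth rates:
C = log³(n) is O(log³ n)
D = 2n is O(n)
A = n² log(n) is O(n² log n)
B = n³ + n² is O(n³)

Therefore, the order from slowest to fastest is: C < D < A < B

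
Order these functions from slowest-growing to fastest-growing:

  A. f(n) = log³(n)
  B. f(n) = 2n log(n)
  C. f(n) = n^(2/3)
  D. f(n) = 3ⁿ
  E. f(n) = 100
E < A < C < B < D

Comparing growth rates:
E = 100 is O(1)
A = log³(n) is O(log³ n)
C = n^(2/3) is O(n^(2/3))
B = 2n log(n) is O(n log n)
D = 3ⁿ is O(3ⁿ)

Therefore, the order from slowest to fastest is: E < A < C < B < D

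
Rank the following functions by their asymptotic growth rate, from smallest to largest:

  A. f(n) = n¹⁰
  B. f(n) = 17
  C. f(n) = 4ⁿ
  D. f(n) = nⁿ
B < A < C < D

Comparing growth rates:
B = 17 is O(1)
A = n¹⁰ is O(n¹⁰)
C = 4ⁿ is O(4ⁿ)
D = nⁿ is O(nⁿ)

Therefore, the order from slowest to fastest is: B < A < C < D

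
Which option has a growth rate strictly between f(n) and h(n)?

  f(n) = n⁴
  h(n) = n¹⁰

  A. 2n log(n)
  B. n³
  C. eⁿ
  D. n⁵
D

We need g(n) with n⁴ = o(g(n)) and g(n) = o(n¹⁰), i.e. O(n⁴) ≺ g ≺ O(n¹⁰).
Check each option:
  A. 2n log(n) — O(n log n) does not grow strictly faster than f(n)
  B. n³ — O(n³) does not grow strictly faster than f(n)
  C. eⁿ — O(eⁿ) does not grow strictly slower than h(n)
  D. n⁵ — O(n⁵) is strictly between O(n⁴) and O(n¹⁰) ✓

Only option D (n⁵) lies strictly between.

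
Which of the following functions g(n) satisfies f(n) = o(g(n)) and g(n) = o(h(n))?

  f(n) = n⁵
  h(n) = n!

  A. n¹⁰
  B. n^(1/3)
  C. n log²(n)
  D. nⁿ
A

We need g(n) with n⁵ = o(g(n)) and g(n) = o(n!), i.e. O(n⁵) ≺ g ≺ O(n!).
Check each option:
  A. n¹⁰ — O(n¹⁰) is strictly between O(n⁵) and O(n!) ✓
  B. n^(1/3) — O(n^(1/3)) does not grow strictly faster than f(n)
  C. n log²(n) — O(n log² n) does not grow strictly faster than f(n)
  D. nⁿ — O(nⁿ) does not grow strictly slower than h(n)

Only option A (n¹⁰) lies strictly between.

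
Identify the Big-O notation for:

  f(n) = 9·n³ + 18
O(n³)

The dominant term in 9·n³ + 18 is 9·n³, which is Θ(n³).
Lower-order terms (18) are asymptotically negligible.
Constants are absorbed, so the tightest bound is O(n³).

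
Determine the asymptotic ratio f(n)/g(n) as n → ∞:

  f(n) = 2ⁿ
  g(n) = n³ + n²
∞

Since 2ⁿ (O(2ⁿ)) grows faster than n³ + n² (O(n³)),
the ratio f(n)/g(n) → ∞ as n → ∞.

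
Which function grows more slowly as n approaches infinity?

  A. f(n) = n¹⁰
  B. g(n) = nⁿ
A

f(n) = n¹⁰ is O(n¹⁰), while g(n) = nⁿ is O(nⁿ).
Since O(n¹⁰) grows slower than O(nⁿ), f(n) is dominated.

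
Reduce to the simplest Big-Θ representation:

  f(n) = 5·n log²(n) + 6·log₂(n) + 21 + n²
Θ(n²)

Order the terms by growth rate: 21 ≺ 6·log₂(n) ≺ 5·n log²(n) ≺ n².
The fastest-growing term n² dominates as n → ∞; dropping its constant factor gives Θ(n²).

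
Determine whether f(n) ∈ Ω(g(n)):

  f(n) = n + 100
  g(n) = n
True

f(n) = n + 100 and g(n) = n are both O(n).
Big-Ω permits equal growth rates (f ≥ c·g for some c > 0), so f(n) = Ω(g(n)) is true.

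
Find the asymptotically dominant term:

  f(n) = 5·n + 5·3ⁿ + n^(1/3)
5·3ⁿ

Looking at each term:
  - 5·n is O(n)
  - 5·3ⁿ is O(3ⁿ)
  - n^(1/3) is O(n^(1/3))

The term 5·3ⁿ (O(3ⁿ)) grows fastest and dominates all others.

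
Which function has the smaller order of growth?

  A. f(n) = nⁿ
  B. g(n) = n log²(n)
B

f(n) = nⁿ is O(nⁿ), while g(n) = n log²(n) is O(n log² n).
Since O(n log² n) grows slower than O(nⁿ), g(n) is dominated.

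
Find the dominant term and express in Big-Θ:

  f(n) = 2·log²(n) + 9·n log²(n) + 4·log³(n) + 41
Θ(n log² n)

Order the terms by growth rate: 41 ≺ 2·log²(n) ≺ 4·log³(n) ≺ 9·n log²(n).
The fastest-growing term 9·n log²(n) dominates as n → ∞; dropping its constant factor gives Θ(n log² n).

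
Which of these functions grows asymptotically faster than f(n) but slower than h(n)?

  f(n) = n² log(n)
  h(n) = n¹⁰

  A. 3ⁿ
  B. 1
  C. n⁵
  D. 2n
C

We need g(n) with n² log(n) = o(g(n)) and g(n) = o(n¹⁰), i.e. O(n² log n) ≺ g ≺ O(n¹⁰).
Check each option:
  A. 3ⁿ — O(3ⁿ) does not grow strictly slower than h(n)
  B. 1 — O(1) does not grow strictly faster than f(n)
  C. n⁵ — O(n⁵) is strictly between O(n² log n) and O(n¹⁰) ✓
  D. 2n — O(n) does not grow strictly faster than f(n)

Only option C (n⁵) lies strictly between.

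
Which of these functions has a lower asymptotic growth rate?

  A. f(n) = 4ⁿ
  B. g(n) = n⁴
B

f(n) = 4ⁿ is O(4ⁿ), while g(n) = n⁴ is O(n⁴).
Since O(n⁴) grows slower than O(4ⁿ), g(n) is dominated.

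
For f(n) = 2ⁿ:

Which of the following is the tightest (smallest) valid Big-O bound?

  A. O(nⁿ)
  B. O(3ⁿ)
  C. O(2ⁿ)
C

f(n) = 2ⁿ is O(2ⁿ).
All listed options are valid Big-O bounds (upper bounds),
but O(2ⁿ) is the tightest (smallest valid bound).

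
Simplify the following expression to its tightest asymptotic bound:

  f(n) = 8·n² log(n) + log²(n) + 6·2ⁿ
Θ(2ⁿ)

Order the terms by growth rate: log²(n) ≺ 8·n² log(n) ≺ 6·2ⁿ.
The fastest-growing term 6·2ⁿ dominates as n → ∞; dropping its constant factor gives Θ(2ⁿ).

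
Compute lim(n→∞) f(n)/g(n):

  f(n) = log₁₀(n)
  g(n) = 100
∞

Since log₁₀(n) (O(log n)) grows faster than 100 (O(1)),
the ratio f(n)/g(n) → ∞ as n → ∞.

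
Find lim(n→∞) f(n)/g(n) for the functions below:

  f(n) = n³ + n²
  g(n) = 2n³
1/2

Since n³ + n² and 2n³ have the same growth rate (O(n³)),
the ratio converges to a constant: 1/2.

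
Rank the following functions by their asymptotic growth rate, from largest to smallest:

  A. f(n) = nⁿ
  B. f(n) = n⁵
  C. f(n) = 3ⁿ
A > C > B

Comparing growth rates:
A = nⁿ is O(nⁿ)
C = 3ⁿ is O(3ⁿ)
B = n⁵ is O(n⁵)

Therefore, the order from fastest to slowest is: A > C > B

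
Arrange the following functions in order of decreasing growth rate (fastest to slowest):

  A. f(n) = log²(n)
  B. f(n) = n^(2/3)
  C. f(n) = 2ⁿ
C > B > A

Comparing growth rates:
C = 2ⁿ is O(2ⁿ)
B = n^(2/3) is O(n^(2/3))
A = log²(n) is O(log² n)

Therefore, the order from fastest to slowest is: C > B > A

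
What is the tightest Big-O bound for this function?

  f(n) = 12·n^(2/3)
O(n^(2/3))

The dominant term in 12·n^(2/3) is 12·n^(2/3), which is Θ(n^(2/3)).
Constants are absorbed, so the tightest bound is O(n^(2/3)).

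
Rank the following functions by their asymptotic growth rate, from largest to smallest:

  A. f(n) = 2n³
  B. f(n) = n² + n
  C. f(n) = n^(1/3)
A > B > C

Comparing growth rates:
A = 2n³ is O(n³)
B = n² + n is O(n²)
C = n^(1/3) is O(n^(1/3))

Therefore, the order from fastest to slowest is: A > B > C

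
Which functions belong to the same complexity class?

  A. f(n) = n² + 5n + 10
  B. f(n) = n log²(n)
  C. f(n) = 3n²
A and C

Examining each function:
  A. n² + 5n + 10 is O(n²)
  B. n log²(n) is O(n log² n)
  C. 3n² is O(n²)

Functions A and C both have the same complexity class.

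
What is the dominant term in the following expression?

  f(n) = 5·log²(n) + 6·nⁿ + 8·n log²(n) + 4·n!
6·nⁿ

Looking at each term:
  - 5·log²(n) is O(log² n)
  - 6·nⁿ is O(nⁿ)
  - 8·n log²(n) is O(n log² n)
  - 4·n! is O(n!)

The term 6·nⁿ (O(nⁿ)) grows fastest and dominates all others.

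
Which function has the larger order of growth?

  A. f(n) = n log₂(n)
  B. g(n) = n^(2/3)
A

f(n) = n log₂(n) is O(n log n), while g(n) = n^(2/3) is O(n^(2/3)).
Since O(n log n) grows faster than O(n^(2/3)), f(n) dominates.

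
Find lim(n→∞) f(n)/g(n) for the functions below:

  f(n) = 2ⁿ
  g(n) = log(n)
∞

Since 2ⁿ (O(2ⁿ)) grows faster than log(n) (O(log n)),
the ratio f(n)/g(n) → ∞ as n → ∞.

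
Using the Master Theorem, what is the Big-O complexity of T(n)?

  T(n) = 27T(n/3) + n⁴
Θ(n⁴)

Master Theorem: a = 27, b = 3, f(n) = n⁴.
Compute the critical exponent d = log₃(27) = 3.
Compare f(n) = Θ(n⁴) against n^d:
  k = 4 > d = 3, so f(n) = Ω(n^(d+ε)) — Case 3.
  Regularity: a·(n/b)^4/n^4 = a/b^4 = 27/81 < 1 ✓.
  The top-level work dominates: T(n) = Θ(f(n)) = Θ(n⁴).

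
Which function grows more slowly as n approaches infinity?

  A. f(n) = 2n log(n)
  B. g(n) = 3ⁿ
A

f(n) = 2n log(n) is O(n log n), while g(n) = 3ⁿ is O(3ⁿ).
Since O(n log n) grows slower than O(3ⁿ), f(n) is dominated.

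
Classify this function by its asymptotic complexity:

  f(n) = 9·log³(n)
O(log³ n)

The dominant term in 9·log³(n) is 9·log³(n), which is Θ(log³ n).
Constants are absorbed, so the tightest bound is O(log³ n).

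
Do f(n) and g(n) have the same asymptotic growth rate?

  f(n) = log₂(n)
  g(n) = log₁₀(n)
True

f(n) = log₂(n) and g(n) = log₁₀(n) are both O(log n).
Since they have the same asymptotic growth rate, f(n) = Θ(g(n)) is true.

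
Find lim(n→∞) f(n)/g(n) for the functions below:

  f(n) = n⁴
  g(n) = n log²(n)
∞

Since n⁴ (O(n⁴)) grows faster than n log²(n) (O(n log² n)),
the ratio f(n)/g(n) → ∞ as n → ∞.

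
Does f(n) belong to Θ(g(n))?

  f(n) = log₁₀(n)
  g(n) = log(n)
True

f(n) = log₁₀(n) and g(n) = log(n) are both O(log n).
Since they have the same asymptotic growth rate, f(n) = Θ(g(n)) is true.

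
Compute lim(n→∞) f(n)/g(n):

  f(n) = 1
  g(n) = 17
1/17

Since 1 and 17 have the same growth rate (O(1)),
the ratio converges to a constant: 1/17.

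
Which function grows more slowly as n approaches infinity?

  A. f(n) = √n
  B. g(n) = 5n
A

f(n) = √n is O(√n), while g(n) = 5n is O(n).
Since O(√n) grows slower than O(n), f(n) is dominated.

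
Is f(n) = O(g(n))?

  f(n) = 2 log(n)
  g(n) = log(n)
True

f(n) = 2 log(n) and g(n) = log(n) are both O(log n).
Big-O permits equal growth rates (f ≤ c·g for some c), so f(n) = O(g(n)) is true.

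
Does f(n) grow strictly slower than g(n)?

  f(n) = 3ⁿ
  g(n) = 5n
False

f(n) = 3ⁿ is O(3ⁿ), and g(n) = 5n is O(n).
Since O(3ⁿ) grows faster than or equal to O(n), f(n) = o(g(n)) is false.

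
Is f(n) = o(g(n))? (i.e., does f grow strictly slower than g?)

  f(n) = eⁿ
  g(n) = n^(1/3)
False

f(n) = eⁿ is O(eⁿ), and g(n) = n^(1/3) is O(n^(1/3)).
Since O(eⁿ) grows faster than or equal to O(n^(1/3)), f(n) = o(g(n)) is false.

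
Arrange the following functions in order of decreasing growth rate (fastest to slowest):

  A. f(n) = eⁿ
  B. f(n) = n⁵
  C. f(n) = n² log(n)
A > B > C

Comparing growth rates:
A = eⁿ is O(eⁿ)
B = n⁵ is O(n⁵)
C = n² log(n) is O(n² log n)

Therefore, the order from fastest to slowest is: A > B > C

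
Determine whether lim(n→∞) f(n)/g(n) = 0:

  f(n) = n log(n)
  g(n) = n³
True

f(n) = n log(n) is O(n log n), and g(n) = n³ is O(n³).
Since O(n log n) grows strictly slower than O(n³), f(n) = o(g(n)) is true.
This means lim(n→∞) f(n)/g(n) = 0.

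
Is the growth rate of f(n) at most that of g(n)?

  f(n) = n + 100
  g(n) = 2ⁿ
True

f(n) = n + 100 is O(n), and g(n) = 2ⁿ is O(2ⁿ).
Since O(n) ⊆ O(2ⁿ) (f grows no faster than g), f(n) = O(g(n)) is true.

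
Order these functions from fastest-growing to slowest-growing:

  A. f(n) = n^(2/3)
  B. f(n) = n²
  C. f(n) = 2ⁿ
C > B > A

Comparing growth rates:
C = 2ⁿ is O(2ⁿ)
B = n² is O(n²)
A = n^(2/3) is O(n^(2/3))

Therefore, the order from fastest to slowest is: C > B > A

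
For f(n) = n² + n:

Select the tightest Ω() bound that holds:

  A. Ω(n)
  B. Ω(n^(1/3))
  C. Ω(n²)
C

f(n) = n² + n is Ω(n²).
All listed options are valid Big-Ω bounds (lower bounds),
but Ω(n²) is the tightest (largest valid bound).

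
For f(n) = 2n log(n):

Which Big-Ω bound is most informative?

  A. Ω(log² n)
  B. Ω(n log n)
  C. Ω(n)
B

f(n) = 2n log(n) is Ω(n log n).
All listed options are valid Big-Ω bounds (lower bounds),
but Ω(n log n) is the tightest (largest valid bound).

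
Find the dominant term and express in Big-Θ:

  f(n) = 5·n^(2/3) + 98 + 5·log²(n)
Θ(n^(2/3))

Order the terms by growth rate: 98 ≺ 5·log²(n) ≺ 5·n^(2/3).
The fastest-growing term 5·n^(2/3) dominates as n → ∞; dropping its constant factor gives Θ(n^(2/3)).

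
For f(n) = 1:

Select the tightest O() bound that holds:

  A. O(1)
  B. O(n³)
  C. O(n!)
A

f(n) = 1 is O(1).
All listed options are valid Big-O bounds (upper bounds),
but O(1) is the tightest (smallest valid bound).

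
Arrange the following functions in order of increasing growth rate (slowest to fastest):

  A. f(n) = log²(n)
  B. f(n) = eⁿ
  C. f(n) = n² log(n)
A < C < B

Comparing growth rates:
A = log²(n) is O(log² n)
C = n² log(n) is O(n² log n)
B = eⁿ is O(eⁿ)

Therefore, the order from slowest to fastest is: A < C < B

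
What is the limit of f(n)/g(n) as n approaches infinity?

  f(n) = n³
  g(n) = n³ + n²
1

Since n³ and n³ + n² have the same growth rate (O(n³)),
the ratio converges to a constant: 1.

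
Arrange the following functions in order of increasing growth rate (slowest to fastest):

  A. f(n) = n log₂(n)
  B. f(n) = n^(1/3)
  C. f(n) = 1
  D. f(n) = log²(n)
C < D < B < A

Comparing growth rates:
C = 1 is O(1)
D = log²(n) is O(log² n)
B = n^(1/3) is O(n^(1/3))
A = n log₂(n) is O(n log n)

Therefore, the order from slowest to fastest is: C < D < B < A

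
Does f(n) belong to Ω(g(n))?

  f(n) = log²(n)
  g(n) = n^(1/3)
False

f(n) = log²(n) is O(log² n), and g(n) = n^(1/3) is O(n^(1/3)).
Since O(log² n) grows slower than O(n^(1/3)), f(n) = Ω(g(n)) is false.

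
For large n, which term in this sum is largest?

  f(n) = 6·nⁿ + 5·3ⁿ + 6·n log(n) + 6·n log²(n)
6·nⁿ

Looking at each term:
  - 6·nⁿ is O(nⁿ)
  - 5·3ⁿ is O(3ⁿ)
  - 6·n log(n) is O(n log n)
  - 6·n log²(n) is O(n log² n)

The term 6·nⁿ (O(nⁿ)) grows fastest and dominates all others.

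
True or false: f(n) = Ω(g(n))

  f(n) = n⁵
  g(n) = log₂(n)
True

f(n) = n⁵ is O(n⁵), and g(n) = log₂(n) is O(log n).
Since O(n⁵) grows at least as fast as O(log n), f(n) = Ω(g(n)) is true.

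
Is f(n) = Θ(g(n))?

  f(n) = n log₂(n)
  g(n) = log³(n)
False

f(n) = n log₂(n) is O(n log n), and g(n) = log³(n) is O(log³ n).
Since they have different growth rates, f(n) = Θ(g(n)) is false.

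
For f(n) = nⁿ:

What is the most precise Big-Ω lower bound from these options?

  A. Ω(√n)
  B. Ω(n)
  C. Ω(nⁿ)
C

f(n) = nⁿ is Ω(nⁿ).
All listed options are valid Big-Ω bounds (lower bounds),
but Ω(nⁿ) is the tightest (largest valid bound).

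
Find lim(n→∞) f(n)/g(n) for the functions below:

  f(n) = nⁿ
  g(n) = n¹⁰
∞

Since nⁿ (O(nⁿ)) grows faster than n¹⁰ (O(n¹⁰)),
the ratio f(n)/g(n) → ∞ as n → ∞.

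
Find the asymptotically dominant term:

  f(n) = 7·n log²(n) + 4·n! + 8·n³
4·n!

Looking at each term:
  - 7·n log²(n) is O(n log² n)
  - 4·n! is O(n!)
  - 8·n³ is O(n³)

The term 4·n! (O(n!)) grows fastest and dominates all others.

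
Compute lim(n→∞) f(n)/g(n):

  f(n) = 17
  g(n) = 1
17

Since 17 and 1 have the same growth rate (O(1)),
the ratio converges to a constant: 17.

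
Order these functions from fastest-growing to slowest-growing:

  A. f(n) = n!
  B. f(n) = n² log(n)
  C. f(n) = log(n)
A > B > C

Comparing growth rates:
A = n! is O(n!)
B = n² log(n) is O(n² log n)
C = log(n) is O(log n)

Therefore, the order from fastest to slowest is: A > B > C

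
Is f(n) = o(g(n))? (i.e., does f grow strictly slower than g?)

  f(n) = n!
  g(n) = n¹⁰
False

f(n) = n! is O(n!), and g(n) = n¹⁰ is O(n¹⁰).
Since O(n!) grows faster than or equal to O(n¹⁰), f(n) = o(g(n)) is false.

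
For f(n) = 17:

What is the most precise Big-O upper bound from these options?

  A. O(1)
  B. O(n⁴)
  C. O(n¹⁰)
A

f(n) = 17 is O(1).
All listed options are valid Big-O bounds (upper bounds),
but O(1) is the tightest (smallest valid bound).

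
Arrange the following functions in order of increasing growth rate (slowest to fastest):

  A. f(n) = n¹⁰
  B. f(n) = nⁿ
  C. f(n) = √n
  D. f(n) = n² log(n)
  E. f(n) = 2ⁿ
C < D < A < E < B

Comparing growth rates:
C = √n is O(√n)
D = n² log(n) is O(n² log n)
A = n¹⁰ is O(n¹⁰)
E = 2ⁿ is O(2ⁿ)
B = nⁿ is O(nⁿ)

Therefore, the order from slowest to fastest is: C < D < A < E < B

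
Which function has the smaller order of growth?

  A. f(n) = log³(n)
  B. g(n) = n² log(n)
A

f(n) = log³(n) is O(log³ n), while g(n) = n² log(n) is O(n² log n).
Since O(log³ n) grows slower than O(n² log n), f(n) is dominated.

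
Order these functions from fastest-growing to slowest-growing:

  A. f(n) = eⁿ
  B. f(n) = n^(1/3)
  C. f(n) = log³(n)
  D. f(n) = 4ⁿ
D > A > B > C

Comparing growth rates:
D = 4ⁿ is O(4ⁿ)
A = eⁿ is O(eⁿ)
B = n^(1/3) is O(n^(1/3))
C = log³(n) is O(log³ n)

Therefore, the order from fastest to slowest is: D > A > B > C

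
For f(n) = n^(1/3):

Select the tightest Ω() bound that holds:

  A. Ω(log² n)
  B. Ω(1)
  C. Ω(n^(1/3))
C

f(n) = n^(1/3) is Ω(n^(1/3)).
All listed options are valid Big-Ω bounds (lower bounds),
but Ω(n^(1/3)) is the tightest (largest valid bound).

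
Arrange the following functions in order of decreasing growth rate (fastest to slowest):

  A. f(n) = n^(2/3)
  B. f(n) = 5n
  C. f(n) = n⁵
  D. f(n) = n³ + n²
C > D > B > A

Comparing growth rates:
C = n⁵ is O(n⁵)
D = n³ + n² is O(n³)
B = 5n is O(n)
A = n^(2/3) is O(n^(2/3))

Therefore, the order from fastest to slowest is: C > D > B > A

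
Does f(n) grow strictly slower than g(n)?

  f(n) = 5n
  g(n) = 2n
False

f(n) = 5n is O(n), and g(n) = 2n is O(n).
Since they have the same growth rate, f(n) = o(g(n)) is false.
(f = o(g) requires f to grow strictly slower, not equal.)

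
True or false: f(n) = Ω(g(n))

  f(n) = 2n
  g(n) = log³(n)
True

f(n) = 2n is O(n), and g(n) = log³(n) is O(log³ n).
Since O(n) grows at least as fast as O(log³ n), f(n) = Ω(g(n)) is true.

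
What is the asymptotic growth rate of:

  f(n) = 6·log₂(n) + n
Θ(n)

Order the terms by growth rate: 6·log₂(n) ≺ n.
The fastest-growing term n dominates as n → ∞; dropping its constant factor gives Θ(n).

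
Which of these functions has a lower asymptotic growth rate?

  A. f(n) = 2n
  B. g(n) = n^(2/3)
B

f(n) = 2n is O(n), while g(n) = n^(2/3) is O(n^(2/3)).
Since O(n^(2/3)) grows slower than O(n), g(n) is dominated.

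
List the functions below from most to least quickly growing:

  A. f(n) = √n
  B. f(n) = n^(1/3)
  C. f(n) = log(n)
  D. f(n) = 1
A > B > C > D

Comparing growth rates:
A = √n is O(√n)
B = n^(1/3) is O(n^(1/3))
C = log(n) is O(log n)
D = 1 is O(1)

Therefore, the order from fastest to slowest is: A > B > C > D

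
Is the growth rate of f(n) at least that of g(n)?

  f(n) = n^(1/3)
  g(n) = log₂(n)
True

f(n) = n^(1/3) is O(n^(1/3)), and g(n) = log₂(n) is O(log n).
Since O(n^(1/3)) grows at least as fast as O(log n), f(n) = Ω(g(n)) is true.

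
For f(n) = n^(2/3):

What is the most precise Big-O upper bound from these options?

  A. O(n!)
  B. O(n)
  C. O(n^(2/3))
C

f(n) = n^(2/3) is O(n^(2/3)).
All listed options are valid Big-O bounds (upper bounds),
but O(n^(2/3)) is the tightest (smallest valid bound).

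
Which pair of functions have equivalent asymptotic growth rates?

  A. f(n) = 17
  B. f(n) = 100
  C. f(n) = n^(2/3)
A and B

Examining each function:
  A. 17 is O(1)
  B. 100 is O(1)
  C. n^(2/3) is O(n^(2/3))

Functions A and B both have the same complexity class.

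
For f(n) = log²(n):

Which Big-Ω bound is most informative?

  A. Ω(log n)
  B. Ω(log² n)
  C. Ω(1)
B

f(n) = log²(n) is Ω(log² n).
All listed options are valid Big-Ω bounds (lower bounds),
but Ω(log² n) is the tightest (largest valid bound).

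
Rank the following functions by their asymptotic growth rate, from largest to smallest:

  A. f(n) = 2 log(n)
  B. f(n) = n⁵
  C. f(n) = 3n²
B > C > A

Comparing growth rates:
B = n⁵ is O(n⁵)
C = 3n² is O(n²)
A = 2 log(n) is O(log n)

Therefore, the order from fastest to slowest is: B > C > A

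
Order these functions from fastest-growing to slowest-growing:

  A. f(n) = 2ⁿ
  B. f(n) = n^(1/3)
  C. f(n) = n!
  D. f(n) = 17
C > A > B > D

Comparing growth rates:
C = n! is O(n!)
A = 2ⁿ is O(2ⁿ)
B = n^(1/3) is O(n^(1/3))
D = 17 is O(1)

Therefore, the order from fastest to slowest is: C > A > B > D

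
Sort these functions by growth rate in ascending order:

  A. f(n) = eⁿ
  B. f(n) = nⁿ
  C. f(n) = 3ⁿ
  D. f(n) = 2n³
D < A < C < B

Comparing growth rates:
D = 2n³ is O(n³)
A = eⁿ is O(eⁿ)
C = 3ⁿ is O(3ⁿ)
B = nⁿ is O(nⁿ)

Therefore, the order from slowest to fastest is: D < A < C < B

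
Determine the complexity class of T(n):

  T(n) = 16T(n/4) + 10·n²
Θ(n² log n)

Master Theorem: a = 16, b = 4, f(n) = 10·n².
Compute the critical exponent d = log₄(16) = 2.
Compare f(n) = Θ(n²) against n^d:
  k = 2 = d, so f(n) = Θ(n^d) — Case 2.
  Work is balanced across levels: T(n) = Θ(n^d log n) = Θ(n² log n).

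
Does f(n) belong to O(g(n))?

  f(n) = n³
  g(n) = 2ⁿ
True

f(n) = n³ is O(n³), and g(n) = 2ⁿ is O(2ⁿ).
Since O(n³) ⊆ O(2ⁿ) (f grows no faster than g), f(n) = O(g(n)) is true.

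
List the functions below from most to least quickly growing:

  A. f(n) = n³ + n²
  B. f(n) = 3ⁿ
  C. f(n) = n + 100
B > A > C

Comparing growth rates:
B = 3ⁿ is O(3ⁿ)
A = n³ + n² is O(n³)
C = n + 100 is O(n)

Therefore, the order from fastest to slowest is: B > A > C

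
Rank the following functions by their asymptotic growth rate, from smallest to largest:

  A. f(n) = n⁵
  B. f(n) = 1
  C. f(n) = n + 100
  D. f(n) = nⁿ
B < C < A < D

Comparing growth rates:
B = 1 is O(1)
C = n + 100 is O(n)
A = n⁵ is O(n⁵)
D = nⁿ is O(nⁿ)

Therefore, the order from slowest to fastest is: B < C < A < D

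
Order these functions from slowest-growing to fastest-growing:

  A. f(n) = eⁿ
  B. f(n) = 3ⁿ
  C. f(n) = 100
C < A < B

Comparing growth rates:
C = 100 is O(1)
A = eⁿ is O(eⁿ)
B = 3ⁿ is O(3ⁿ)

Therefore, the order from slowest to fastest is: C < A < B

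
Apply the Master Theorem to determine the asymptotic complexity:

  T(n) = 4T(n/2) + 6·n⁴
Θ(n⁴)

Master Theorem: a = 4, b = 2, f(n) = 6·n⁴.
Compute the critical exponent d = log₂(4) = 2.
Compare f(n) = Θ(n⁴) against n^d:
  k = 4 > d = 2, so f(n) = Ω(n^(d+ε)) — Case 3.
  Regularity: a·(n/b)^4/n^4 = a/b^4 = 4/16 < 1 ✓.
  The top-level work dominates: T(n) = Θ(f(n)) = Θ(n⁴).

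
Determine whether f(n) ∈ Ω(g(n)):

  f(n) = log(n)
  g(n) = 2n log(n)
False

f(n) = log(n) is O(log n), and g(n) = 2n log(n) is O(n log n).
Since O(log n) grows slower than O(n log n), f(n) = Ω(g(n)) is false.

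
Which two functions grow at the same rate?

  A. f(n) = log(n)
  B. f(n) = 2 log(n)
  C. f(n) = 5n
A and B

Examining each function:
  A. log(n) is O(log n)
  B. 2 log(n) is O(log n)
  C. 5n is O(n)

Functions A and B both have the same complexity class.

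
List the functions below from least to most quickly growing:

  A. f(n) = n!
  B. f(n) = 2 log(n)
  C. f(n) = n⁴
B < C < A

Comparing growth rates:
B = 2 log(n) is O(log n)
C = n⁴ is O(n⁴)
A = n! is O(n!)

Therefore, the order from slowest to fastest is: B < C < A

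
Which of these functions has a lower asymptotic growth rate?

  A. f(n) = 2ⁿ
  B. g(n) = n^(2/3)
B

f(n) = 2ⁿ is O(2ⁿ), while g(n) = n^(2/3) is O(n^(2/3)).
Since O(n^(2/3)) grows slower than O(2ⁿ), g(n) is dominated.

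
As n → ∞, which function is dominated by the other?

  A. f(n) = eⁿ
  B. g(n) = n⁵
B

f(n) = eⁿ is O(eⁿ), while g(n) = n⁵ is O(n⁵).
Since O(n⁵) grows slower than O(eⁿ), g(n) is dominated.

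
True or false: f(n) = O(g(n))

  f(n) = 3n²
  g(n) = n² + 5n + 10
True

f(n) = 3n² and g(n) = n² + 5n + 10 are both O(n²).
Big-O permits equal growth rates (f ≤ c·g for some c), so f(n) = O(g(n)) is true.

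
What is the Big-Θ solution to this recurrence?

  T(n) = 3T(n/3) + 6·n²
Θ(n²)

Master Theorem: a = 3, b = 3, f(n) = 6·n².
Compute the critical exponent d = log₃(3) = 1.
Compare f(n) = Θ(n²) against n^d:
  k = 2 > d = 1, so f(n) = Ω(n^(d+ε)) — Case 3.
  Regularity: a·(n/b)^2/n^2 = a/b^2 = 3/9 < 1 ✓.
  The top-level work dominates: T(n) = Θ(f(n)) = Θ(n²).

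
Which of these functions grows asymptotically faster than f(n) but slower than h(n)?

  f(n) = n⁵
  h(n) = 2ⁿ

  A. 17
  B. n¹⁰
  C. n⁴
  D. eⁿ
B

We need g(n) with n⁵ = o(g(n)) and g(n) = o(2ⁿ), i.e. O(n⁵) ≺ g ≺ O(2ⁿ).
Check each option:
  A. 17 — O(1) does not grow strictly faster than f(n)
  B. n¹⁰ — O(n¹⁰) is strictly between O(n⁵) and O(2ⁿ) ✓
  C. n⁴ — O(n⁴) does not grow strictly faster than f(n)
  D. eⁿ — O(eⁿ) does not grow strictly slower than h(n)

Only option B (n¹⁰) lies strictly between.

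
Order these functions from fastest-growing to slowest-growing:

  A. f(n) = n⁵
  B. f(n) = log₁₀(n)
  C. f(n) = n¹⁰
C > A > B

Comparing growth rates:
C = n¹⁰ is O(n¹⁰)
A = n⁵ is O(n⁵)
B = log₁₀(n) is O(log n)

Therefore, the order from fastest to slowest is: C > A > B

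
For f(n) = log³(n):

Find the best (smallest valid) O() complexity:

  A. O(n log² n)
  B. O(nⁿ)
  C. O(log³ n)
C

f(n) = log³(n) is O(log³ n).
All listed options are valid Big-O bounds (upper bounds),
but O(log³ n) is the tightest (smallest valid bound).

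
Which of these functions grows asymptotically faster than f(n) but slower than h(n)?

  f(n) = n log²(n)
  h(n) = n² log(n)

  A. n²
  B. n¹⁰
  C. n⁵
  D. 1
A

We need g(n) with n log²(n) = o(g(n)) and g(n) = o(n² log(n)), i.e. O(n log² n) ≺ g ≺ O(n² log n).
Check each option:
  A. n² — O(n²) is strictly between O(n log² n) and O(n² log n) ✓
  B. n¹⁰ — O(n¹⁰) does not grow strictly slower than h(n)
  C. n⁵ — O(n⁵) does not grow strictly slower than h(n)
  D. 1 — O(1) does not grow strictly faster than f(n)

Only option A (n²) lies strictly between.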